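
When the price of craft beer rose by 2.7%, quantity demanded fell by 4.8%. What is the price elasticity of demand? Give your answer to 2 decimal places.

ε = %ΔQ / %ΔP = (-4.8)/(2.7) = -1.778.

-1.78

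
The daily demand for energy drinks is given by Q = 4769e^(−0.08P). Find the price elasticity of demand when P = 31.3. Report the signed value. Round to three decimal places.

At P = 31.3, Q = 389.901.
dQ/dP = −0.08·4769e^(−0.08P) = −0.08Q = -31.192.
ε = (dQ/dP)(P/Q) = (-31.192)(31.3/389.901).

-2.504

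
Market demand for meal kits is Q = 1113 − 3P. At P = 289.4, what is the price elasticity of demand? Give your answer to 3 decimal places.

-3.547

At P = 289.4, Q = 244.800.
dQ/dP = −3.
ε = (dQ/dP)(P/Q) = (-3)(289.4/244.800).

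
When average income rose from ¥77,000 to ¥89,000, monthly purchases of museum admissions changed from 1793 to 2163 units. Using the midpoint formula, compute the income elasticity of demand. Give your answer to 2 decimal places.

ΔQ = 370, ΔI = 12000. Midpoints: Ī = 83,000, Q̄ = 1978.0.
ε_I = (ΔQ/ΔI)(Ī/Q̄) = (370/12000)(83000/1978.0).
ε_I > 0, so the good is normal.

1.29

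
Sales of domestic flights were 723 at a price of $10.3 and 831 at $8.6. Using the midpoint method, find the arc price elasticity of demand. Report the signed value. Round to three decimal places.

ΔQ = 831 − 723 = 108; ΔP = 8.6 − 10.3 = -1.7.
Midpoints: P̄ = 9.45, Q̄ = 777.0.
ε = (ΔQ/ΔP)(P̄/Q̄) = (108/-1.7)(9.45/777.0).

-0.773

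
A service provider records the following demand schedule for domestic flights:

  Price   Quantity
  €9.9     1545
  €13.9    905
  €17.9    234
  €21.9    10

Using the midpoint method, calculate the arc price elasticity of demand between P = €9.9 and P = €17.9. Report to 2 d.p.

At P = 9.9, Q = 1545; at P = 17.9, Q = 234.
ΔQ = -1311, ΔP = 8.0. Midpoints: P̄ = 13.90, Q̄ = 889.5.
ε = (ΔQ/ΔP)(P̄/Q̄) = (-1311/8.0)(13.90/889.5).

-2.56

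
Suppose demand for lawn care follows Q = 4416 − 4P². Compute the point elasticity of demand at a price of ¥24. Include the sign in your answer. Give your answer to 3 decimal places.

-2.182

At P = 24, Q = 2112.
dQ/dP = −8P = -192.
ε = (dQ/dP)(P/Q) = (-192)(24/2112).
|ε| > 1, so demand is elastic at this price.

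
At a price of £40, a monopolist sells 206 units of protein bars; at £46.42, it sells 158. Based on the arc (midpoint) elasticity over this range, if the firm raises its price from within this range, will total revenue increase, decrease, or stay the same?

decrease

Arc ε = (-48/6.42)(43.21/182.0) ≈ -1.775.
|ε| = 1.78 > 1, so demand is elastic. A price rise therefore reduces total revenue.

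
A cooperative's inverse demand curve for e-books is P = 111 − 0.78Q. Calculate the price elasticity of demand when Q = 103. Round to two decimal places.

At Q = 103, P = 111 − 0.78(103) = 30.66.
dP/dQ = −0.78, so dQ/dP = 1/(−0.78) = -1.282.
ε = (dQ/dP)(P/Q) = (-1.282)(30.66/103).

-0.38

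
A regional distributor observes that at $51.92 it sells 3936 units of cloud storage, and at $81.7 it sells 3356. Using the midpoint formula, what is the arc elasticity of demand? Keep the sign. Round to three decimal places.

-0.357

ΔQ = 3356 − 3936 = -580; ΔP = 81.7 − 51.92 = 29.78.
Midpoints: P̄ = 66.81, Q̄ = 3646.0.
ε = (ΔQ/ΔP)(P̄/Q̄) = (-580/29.78)(66.81/3646.0).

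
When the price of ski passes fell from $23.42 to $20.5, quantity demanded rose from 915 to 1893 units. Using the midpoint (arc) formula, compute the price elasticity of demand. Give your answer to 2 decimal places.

-5.24

ΔQ = 1893 − 915 = 978; ΔP = 20.5 − 23.42 = -2.92.
Midpoints: P̄ = 21.96, Q̄ = 1404.0.
ε = (ΔQ/ΔP)(P̄/Q̄) = (978/-2.92)(21.96/1404.0).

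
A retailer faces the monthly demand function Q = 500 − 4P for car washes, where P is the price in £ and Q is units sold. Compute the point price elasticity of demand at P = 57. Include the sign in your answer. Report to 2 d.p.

At P = 57, Q = 272.
dQ/dP = −4.
ε = (dQ/dP)(P/Q) = (-4)(57/272).

-0.84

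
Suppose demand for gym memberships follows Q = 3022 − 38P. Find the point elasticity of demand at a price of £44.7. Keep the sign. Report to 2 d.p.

-1.28

At P = 44.7, Q = 1323.400.
dQ/dP = −38.
ε = (dQ/dP)(P/Q) = (-38)(44.7/1323.400).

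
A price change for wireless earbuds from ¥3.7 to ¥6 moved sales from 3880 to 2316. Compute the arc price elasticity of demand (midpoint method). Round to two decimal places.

ΔQ = 2316 − 3880 = -1564; ΔP = 6 − 3.7 = 2.3.
Midpoints: P̄ = 4.85, Q̄ = 3098.0.
ε = (ΔQ/ΔP)(P̄/Q̄) = (-1564/2.3)(4.85/3098.0).

-1.06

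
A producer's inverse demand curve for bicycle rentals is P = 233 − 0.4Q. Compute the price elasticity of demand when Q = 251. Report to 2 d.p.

-1.32

At Q = 251, P = 233 − 0.4(251) = 132.60.
dP/dQ = −0.4, so dQ/dP = 1/(−0.4) = -2.500.
ε = (dQ/dP)(P/Q) = (-2.500)(132.60/251).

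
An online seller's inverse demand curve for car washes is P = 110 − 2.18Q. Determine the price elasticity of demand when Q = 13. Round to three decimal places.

At Q = 13, P = 110 − 2.18(13) = 81.66.
dP/dQ = −2.18, so dQ/dP = 1/(−2.18) = -0.459.
ε = (dQ/dP)(P/Q) = (-0.459)(81.66/13).

-2.881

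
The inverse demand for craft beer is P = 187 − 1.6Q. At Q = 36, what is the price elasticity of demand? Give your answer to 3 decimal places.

At Q = 36, P = 187 − 1.6(36) = 129.40.
dP/dQ = −1.6, so dQ/dP = 1/(−1.6) = -0.625.
ε = (dQ/dP)(P/Q) = (-0.625)(129.40/36).

-2.247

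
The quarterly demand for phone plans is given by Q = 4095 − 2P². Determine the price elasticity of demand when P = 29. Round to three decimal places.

At P = 29, Q = 2413.
dQ/dP = −4P = -116.
ε = (dQ/dP)(P/Q) = (-116)(29/2413).

-1.394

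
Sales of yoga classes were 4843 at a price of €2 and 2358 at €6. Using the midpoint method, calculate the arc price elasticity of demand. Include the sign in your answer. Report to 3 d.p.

-0.690

ΔQ = 2358 − 4843 = -2485; ΔP = 6 − 2 = 4.
Midpoints: P̄ = 4.00, Q̄ = 3600.5.
ε = (ΔQ/ΔP)(P̄/Q̄) = (-2485/4)(4.00/3600.5).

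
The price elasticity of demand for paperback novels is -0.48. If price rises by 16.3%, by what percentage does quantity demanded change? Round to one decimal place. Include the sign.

%ΔQ ≈ ε × %ΔP = (-0.48)(16.3%) = -7.82%.

-7.8%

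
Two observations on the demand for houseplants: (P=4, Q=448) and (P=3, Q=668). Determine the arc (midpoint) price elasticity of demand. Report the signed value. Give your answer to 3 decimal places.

-1.380

ΔQ = 668 − 448 = 220; ΔP = 3 − 4 = -1.
Midpoints: P̄ = 3.50, Q̄ = 558.0.
ε = (ΔQ/ΔP)(P̄/Q̄) = (220/-1)(3.50/558.0).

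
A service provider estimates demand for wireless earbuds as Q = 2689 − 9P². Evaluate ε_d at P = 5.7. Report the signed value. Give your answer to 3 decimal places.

At P = 5.7, Q = 2396.590.
dQ/dP = −18P = -102.600.
ε = (dQ/dP)(P/Q) = (-102.600)(5.7/2396.590).

-0.244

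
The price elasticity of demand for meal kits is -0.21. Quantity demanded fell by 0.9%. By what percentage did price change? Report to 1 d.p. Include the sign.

4.3%

%ΔP ≈ %ΔQ / ε = (-0.9%)/(-0.21) = 4.29%.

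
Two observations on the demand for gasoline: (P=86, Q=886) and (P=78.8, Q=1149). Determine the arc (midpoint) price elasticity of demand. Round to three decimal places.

-2.958

ΔQ = 1149 − 886 = 263; ΔP = 78.8 − 86 = -7.2.
Midpoints: P̄ = 82.40, Q̄ = 1017.5.
ε = (ΔQ/ΔP)(P̄/Q̄) = (263/-7.2)(82.40/1017.5).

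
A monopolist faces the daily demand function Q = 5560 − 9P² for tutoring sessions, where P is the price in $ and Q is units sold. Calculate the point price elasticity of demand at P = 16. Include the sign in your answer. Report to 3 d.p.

At P = 16, Q = 3256.
dQ/dP = −18P = -288.
ε = (dQ/dP)(P/Q) = (-288)(16/3256).

-1.415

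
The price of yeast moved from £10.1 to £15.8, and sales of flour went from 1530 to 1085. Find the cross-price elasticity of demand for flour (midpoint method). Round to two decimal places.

ΔQ_x = 1085 − 1530 = -445; ΔP_y = 15.8 − 10.1 = 5.7.
Midpoints: P̄_y = 12.95, Q̄_x = 1307.5.
ε_xy = (ΔQ_x/ΔP_y)(P̄_y/Q̄_x) = (-445/5.7)(12.95/1307.5).
ε_xy < 0, so the goods are complements.

-0.77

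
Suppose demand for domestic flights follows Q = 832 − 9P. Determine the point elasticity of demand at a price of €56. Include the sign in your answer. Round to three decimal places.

-1.537

At P = 56, Q = 328.
dQ/dP = −9.
ε = (dQ/dP)(P/Q) = (-9)(56/328).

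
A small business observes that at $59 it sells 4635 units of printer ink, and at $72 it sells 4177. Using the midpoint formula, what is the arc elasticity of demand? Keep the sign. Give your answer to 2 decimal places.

ΔQ = 4177 − 4635 = -458; ΔP = 72 − 59 = 13.
Midpoints: P̄ = 65.50, Q̄ = 4406.0.
ε = (ΔQ/ΔP)(P̄/Q̄) = (-458/13)(65.50/4406.0).

-0.52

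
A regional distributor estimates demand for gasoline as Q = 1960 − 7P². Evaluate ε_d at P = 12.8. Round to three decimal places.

At P = 12.8, Q = 813.120.
dQ/dP = −14P = -179.200.
ε = (dQ/dP)(P/Q) = (-179.200)(12.8/813.120).
|ε| > 1, so demand is elastic at this price.

-2.821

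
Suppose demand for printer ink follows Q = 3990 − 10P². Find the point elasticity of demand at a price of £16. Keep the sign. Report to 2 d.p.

-3.58

At P = 16, Q = 1430.
dQ/dP = −20P = -320.
ε = (dQ/dP)(P/Q) = (-320)(16/1430).
|ε| > 1, so demand is elastic at this price.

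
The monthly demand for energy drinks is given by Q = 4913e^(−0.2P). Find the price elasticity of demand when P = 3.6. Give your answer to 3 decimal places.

At P = 3.6, Q = 2391.414.
dQ/dP = −0.2·4913e^(−0.2P) = −0.2Q = -478.283.
ε = (dQ/dP)(P/Q) = (-478.283)(3.6/2391.414).

-0.720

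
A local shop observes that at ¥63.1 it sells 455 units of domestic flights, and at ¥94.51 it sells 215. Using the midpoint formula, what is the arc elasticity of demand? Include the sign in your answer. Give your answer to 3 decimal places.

ΔQ = 215 − 455 = -240; ΔP = 94.51 − 63.1 = 31.41.
Midpoints: P̄ = 78.81, Q̄ = 335.0.
ε = (ΔQ/ΔP)(P̄/Q̄) = (-240/31.41)(78.81/335.0).

-1.797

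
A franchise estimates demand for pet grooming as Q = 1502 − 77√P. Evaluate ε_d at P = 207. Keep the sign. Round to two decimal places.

-1.41

At P = 207, Q = 394.163.
dQ/dP = −77/(2√P) = -2.676.
ε = (dQ/dP)(P/Q) = (-2.676)(207/394.163).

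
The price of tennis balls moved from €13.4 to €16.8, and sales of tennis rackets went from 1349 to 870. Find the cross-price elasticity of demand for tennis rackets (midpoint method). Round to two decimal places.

ΔQ_x = 870 − 1349 = -479; ΔP_y = 16.8 − 13.4 = 3.4.
Midpoints: P̄_y = 15.10, Q̄_x = 1109.5.
ε_xy = (ΔQ_x/ΔP_y)(P̄_y/Q̄_x) = (-479/3.4)(15.10/1109.5).

-1.92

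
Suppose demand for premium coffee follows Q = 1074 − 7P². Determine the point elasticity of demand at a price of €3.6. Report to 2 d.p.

At P = 3.6, Q = 983.280.
dQ/dP = −14P = -50.400.
ε = (dQ/dP)(P/Q) = (-50.400)(3.6/983.280).
|ε| < 1, so demand is inelastic at this price.

-0.18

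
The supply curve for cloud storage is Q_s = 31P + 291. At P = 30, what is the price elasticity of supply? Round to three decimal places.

0.762

At P = 30, Q_s = 1221.
dQ_s/dP = 31.
ε_s = (dQ_s/dP)(P/Q_s) = (31)(30/1221).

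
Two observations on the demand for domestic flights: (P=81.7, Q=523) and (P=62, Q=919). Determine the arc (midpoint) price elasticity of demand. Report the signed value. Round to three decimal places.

-2.003

ΔQ = 919 − 523 = 396; ΔP = 62 − 81.7 = -19.7.
Midpoints: P̄ = 71.85, Q̄ = 721.0.
ε = (ΔQ/ΔP)(P̄/Q̄) = (396/-19.7)(71.85/721.0).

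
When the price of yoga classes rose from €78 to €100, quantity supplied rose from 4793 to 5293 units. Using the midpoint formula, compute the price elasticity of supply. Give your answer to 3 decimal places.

ΔQ = 5293 − 4793 = 500; ΔP = 100 − 78 = 22.
Midpoints: P̄ = 89.00, Q̄ = 5043.0.
ε_s = (ΔQ/ΔP)(P̄/Q̄) = (500/22)(89.00/5043.0).

0.401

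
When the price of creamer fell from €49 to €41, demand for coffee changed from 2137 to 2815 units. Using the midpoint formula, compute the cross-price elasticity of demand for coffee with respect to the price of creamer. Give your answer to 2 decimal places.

-1.54

ΔQ_x = 2815 − 2137 = 678; ΔP_y = 41 − 49 = -8.
Midpoints: P̄_y = 45.00, Q̄_x = 2476.0.
ε_xy = (ΔQ_x/ΔP_y)(P̄_y/Q̄_x) = (678/-8)(45.00/2476.0).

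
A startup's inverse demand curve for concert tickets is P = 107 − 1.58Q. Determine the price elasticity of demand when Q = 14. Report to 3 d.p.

-3.837

At Q = 14, P = 107 − 1.58(14) = 84.88.
dP/dQ = −1.58, so dQ/dP = 1/(−1.58) = -0.633.
ε = (dQ/dP)(P/Q) = (-0.633)(84.88/14).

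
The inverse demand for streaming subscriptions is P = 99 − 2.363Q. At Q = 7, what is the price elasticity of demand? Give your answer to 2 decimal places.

-4.99

At Q = 7, P = 99 − 2.363(7) = 82.46.
dP/dQ = −2.363, so dQ/dP = 1/(−2.363) = -0.423.
ε = (dQ/dP)(P/Q) = (-0.423)(82.46/7).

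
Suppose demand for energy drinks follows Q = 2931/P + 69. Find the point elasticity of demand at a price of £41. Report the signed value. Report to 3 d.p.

At P = 41, Q = 140.488.
dQ/dP = −2931/P² = -1.744.
ε = (dQ/dP)(P/Q) = (-1.744)(41/140.488).
|ε| < 1, so demand is inelastic at this price.

-0.509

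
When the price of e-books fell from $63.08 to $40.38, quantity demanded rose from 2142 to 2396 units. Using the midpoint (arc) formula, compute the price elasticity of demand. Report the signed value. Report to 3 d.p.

ΔQ = 2396 − 2142 = 254; ΔP = 40.38 − 63.08 = -22.7.
Midpoints: P̄ = 51.73, Q̄ = 2269.0.
ε = (ΔQ/ΔP)(P̄/Q̄) = (254/-22.7)(51.73/2269.0).

-0.255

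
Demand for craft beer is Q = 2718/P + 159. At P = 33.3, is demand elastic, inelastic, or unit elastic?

inelastic

Q = 240.622, dQ/dP = -2.451.
ε = (dQ/dP)(P/Q) ≈ -0.339.
|ε| = 0.34 < 1.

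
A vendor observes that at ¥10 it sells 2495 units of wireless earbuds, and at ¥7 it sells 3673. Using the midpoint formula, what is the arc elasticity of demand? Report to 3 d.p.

-1.082

ΔQ = 3673 − 2495 = 1178; ΔP = 7 − 10 = -3.
Midpoints: P̄ = 8.50, Q̄ = 3084.0.
ε = (ΔQ/ΔP)(P̄/Q̄) = (1178/-3)(8.50/3084.0).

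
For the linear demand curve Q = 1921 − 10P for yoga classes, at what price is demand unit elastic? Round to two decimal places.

For linear demand Q = a − bP, ε = −bP/(a − bP). |ε| = 1 when bP = a − bP, i.e. P = a/(2b).
P = 1921/(2·10) = 1921/20 = 96.0500.

96.05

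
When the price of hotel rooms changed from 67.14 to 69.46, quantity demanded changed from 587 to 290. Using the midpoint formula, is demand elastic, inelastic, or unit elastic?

Arc ε ≈ -19.940.
|ε| = 19.94 > 1.

elastic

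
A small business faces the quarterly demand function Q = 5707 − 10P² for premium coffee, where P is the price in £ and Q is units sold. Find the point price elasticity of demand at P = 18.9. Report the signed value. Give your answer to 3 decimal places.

-3.346

At P = 18.9, Q = 2134.900.
dQ/dP = −20P = -378.
ε = (dQ/dP)(P/Q) = (-378)(18.9/2134.900).
|ε| > 1, so demand is elastic at this price.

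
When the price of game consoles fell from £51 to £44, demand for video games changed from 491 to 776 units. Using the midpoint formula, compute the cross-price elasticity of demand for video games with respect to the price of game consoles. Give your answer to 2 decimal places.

-3.05

ΔQ_x = 776 − 491 = 285; ΔP_y = 44 − 51 = -7.
Midpoints: P̄_y = 47.50, Q̄_x = 633.5.
ε_xy = (ΔQ_x/ΔP_y)(P̄_y/Q̄_x) = (285/-7)(47.50/633.5).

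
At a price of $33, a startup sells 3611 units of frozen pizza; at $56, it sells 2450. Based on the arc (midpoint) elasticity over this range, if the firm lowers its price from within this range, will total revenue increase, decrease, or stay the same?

Arc ε = (-1161/23)(44.50/3030.5) ≈ -0.741.
|ε| = 0.74 < 1, so demand is inelastic. A price cut therefore reduces total revenue.

decrease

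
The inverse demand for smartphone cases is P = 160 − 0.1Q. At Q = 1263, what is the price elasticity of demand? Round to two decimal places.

At Q = 1263, P = 160 − 0.1(1263) = 33.70.
dP/dQ = −0.1, so dQ/dP = 1/(−0.1) = -10.000.
ε = (dQ/dP)(P/Q) = (-10.000)(33.70/1263).

-0.27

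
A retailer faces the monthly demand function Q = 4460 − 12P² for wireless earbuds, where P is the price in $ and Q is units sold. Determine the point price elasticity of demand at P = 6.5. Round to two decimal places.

At P = 6.5, Q = 3953.
dQ/dP = −24P = -156.
ε = (dQ/dP)(P/Q) = (-156)(6.5/3953).

-0.26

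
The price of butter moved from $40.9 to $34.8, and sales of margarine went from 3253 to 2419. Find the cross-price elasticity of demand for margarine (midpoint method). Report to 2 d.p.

1.82

ΔQ_x = 2419 − 3253 = -834; ΔP_y = 34.8 − 40.9 = -6.1.
Midpoints: P̄_y = 37.85, Q̄_x = 2836.0.
ε_xy = (ΔQ_x/ΔP_y)(P̄_y/Q̄_x) = (-834/-6.1)(37.85/2836.0).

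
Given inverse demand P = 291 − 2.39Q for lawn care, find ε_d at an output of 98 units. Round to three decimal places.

-0.242

At Q = 98, P = 291 − 2.39(98) = 56.78.
dP/dQ = −2.39, so dQ/dP = 1/(−2.39) = -0.418.
ε = (dQ/dP)(P/Q) = (-0.418)(56.78/98).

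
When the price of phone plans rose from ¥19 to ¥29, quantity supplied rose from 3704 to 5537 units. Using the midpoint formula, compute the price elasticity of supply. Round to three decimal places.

0.952

ΔQ = 5537 − 3704 = 1833; ΔP = 29 − 19 = 10.
Midpoints: P̄ = 24.00, Q̄ = 4620.5.
ε_s = (ΔQ/ΔP)(P̄/Q̄) = (1833/10)(24.00/4620.5).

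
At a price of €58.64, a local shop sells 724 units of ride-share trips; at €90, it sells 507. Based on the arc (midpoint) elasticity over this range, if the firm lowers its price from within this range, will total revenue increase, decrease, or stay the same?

Arc ε = (-217/31.36)(74.32/615.5) ≈ -0.836.
|ε| = 0.84 < 1, so demand is inelastic. A price cut therefore reduces total revenue.

decrease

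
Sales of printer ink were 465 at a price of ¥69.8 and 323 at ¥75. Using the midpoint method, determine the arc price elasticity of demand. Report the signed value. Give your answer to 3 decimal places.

ΔQ = 323 − 465 = -142; ΔP = 75 − 69.8 = 5.2.
Midpoints: P̄ = 72.40, Q̄ = 394.0.
ε = (ΔQ/ΔP)(P̄/Q̄) = (-142/5.2)(72.40/394.0).

-5.018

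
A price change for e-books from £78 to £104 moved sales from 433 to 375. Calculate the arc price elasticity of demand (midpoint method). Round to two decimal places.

-0.50

ΔQ = 375 − 433 = -58; ΔP = 104 − 78 = 26.
Midpoints: P̄ = 91.00, Q̄ = 404.0.
ε = (ΔQ/ΔP)(P̄/Q̄) = (-58/26)(91.00/404.0).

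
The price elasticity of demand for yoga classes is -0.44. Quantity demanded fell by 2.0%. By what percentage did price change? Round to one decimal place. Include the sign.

%ΔP ≈ %ΔQ / ε = (-2.0%)/(-0.44) = 4.55%.

4.5%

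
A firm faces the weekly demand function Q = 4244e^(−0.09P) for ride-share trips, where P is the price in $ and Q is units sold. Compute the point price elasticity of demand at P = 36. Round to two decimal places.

-3.24

At P = 36, Q = 166.212.
dQ/dP = −0.09·4244e^(−0.09P) = −0.09Q = -14.959.
ε = (dQ/dP)(P/Q) = (-14.959)(36/166.212).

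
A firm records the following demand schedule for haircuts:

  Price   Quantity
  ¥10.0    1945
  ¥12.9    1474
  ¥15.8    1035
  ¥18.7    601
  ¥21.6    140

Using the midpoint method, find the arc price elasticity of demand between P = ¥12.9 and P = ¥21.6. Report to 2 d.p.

-3.28

At P = 12.9, Q = 1474; at P = 21.6, Q = 140.
ΔQ = -1334, ΔP = 8.7. Midpoints: P̄ = 17.25, Q̄ = 807.0.
ε = (ΔQ/ΔP)(P̄/Q̄) = (-1334/8.7)(17.25/807.0).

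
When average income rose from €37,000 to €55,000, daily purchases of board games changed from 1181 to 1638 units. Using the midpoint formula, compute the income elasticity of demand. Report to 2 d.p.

ΔQ = 457, ΔI = 18000. Midpoints: Ī = 46,000, Q̄ = 1409.5.
ε_I = (ΔQ/ΔI)(Ī/Q̄) = (457/18000)(46000/1409.5).
ε_I > 0, so the good is normal.

0.83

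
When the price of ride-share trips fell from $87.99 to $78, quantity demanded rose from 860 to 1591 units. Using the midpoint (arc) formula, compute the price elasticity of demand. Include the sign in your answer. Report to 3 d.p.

-4.956

ΔQ = 1591 − 860 = 731; ΔP = 78 − 87.99 = -9.99.
Midpoints: P̄ = 83.00, Q̄ = 1225.5.
ε = (ΔQ/ΔP)(P̄/Q̄) = (731/-9.99)(83.00/1225.5).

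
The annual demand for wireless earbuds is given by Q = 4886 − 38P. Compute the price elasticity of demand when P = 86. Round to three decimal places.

-2.020

At P = 86, Q = 1618.
dQ/dP = −38.
ε = (dQ/dP)(P/Q) = (-38)(86/1618).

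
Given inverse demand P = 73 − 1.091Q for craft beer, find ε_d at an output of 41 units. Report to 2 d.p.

At Q = 41, P = 73 − 1.091(41) = 28.27.
dP/dQ = −1.091, so dQ/dP = 1/(−1.091) = -0.917.
ε = (dQ/dP)(P/Q) = (-0.917)(28.27/41).

-0.63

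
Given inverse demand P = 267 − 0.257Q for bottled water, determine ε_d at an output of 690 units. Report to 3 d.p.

-0.506

At Q = 690, P = 267 − 0.257(690) = 89.67.
dP/dQ = −0.257, so dQ/dP = 1/(−0.257) = -3.891.
ε = (dQ/dP)(P/Q) = (-3.891)(89.67/690).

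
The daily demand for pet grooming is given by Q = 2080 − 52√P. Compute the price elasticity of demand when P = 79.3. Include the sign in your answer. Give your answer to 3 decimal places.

At P = 79.3, Q = 1616.937.
dQ/dP = −52/(2√P) = -2.920.
ε = (dQ/dP)(P/Q) = (-2.920)(79.3/1616.937).
|ε| < 1, so demand is inelastic at this price.

-0.143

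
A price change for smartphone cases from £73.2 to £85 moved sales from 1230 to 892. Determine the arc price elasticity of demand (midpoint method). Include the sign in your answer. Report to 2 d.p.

ΔQ = 892 − 1230 = -338; ΔP = 85 − 73.2 = 11.8.
Midpoints: P̄ = 79.10, Q̄ = 1061.0.
ε = (ΔQ/ΔP)(P̄/Q̄) = (-338/11.8)(79.10/1061.0).

-2.14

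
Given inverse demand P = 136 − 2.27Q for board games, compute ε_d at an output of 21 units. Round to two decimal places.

At Q = 21, P = 136 − 2.27(21) = 88.33.
dP/dQ = −2.27, so dQ/dP = 1/(−2.27) = -0.441.
ε = (dQ/dP)(P/Q) = (-0.441)(88.33/21).

-1.85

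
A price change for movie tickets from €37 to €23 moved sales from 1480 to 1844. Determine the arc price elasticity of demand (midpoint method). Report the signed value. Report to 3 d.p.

-0.469

ΔQ = 1844 − 1480 = 364; ΔP = 23 − 37 = -14.
Midpoints: P̄ = 30.00, Q̄ = 1662.0.
ε = (ΔQ/ΔP)(P̄/Q̄) = (364/-14)(30.00/1662.0).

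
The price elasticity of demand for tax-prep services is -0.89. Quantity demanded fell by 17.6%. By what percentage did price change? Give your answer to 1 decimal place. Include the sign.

%ΔP ≈ %ΔQ / ε = (-17.6%)/(-0.89) = 19.78%.

19.8%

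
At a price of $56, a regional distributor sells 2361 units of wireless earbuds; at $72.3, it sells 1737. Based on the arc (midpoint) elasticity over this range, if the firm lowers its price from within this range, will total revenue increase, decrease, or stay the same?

increase

Arc ε = (-624/16.3)(64.15/2049.0) ≈ -1.199.
|ε| = 1.20 > 1, so demand is elastic. A price cut therefore raises total revenue.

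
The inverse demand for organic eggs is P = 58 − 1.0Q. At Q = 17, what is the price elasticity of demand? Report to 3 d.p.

-2.412

At Q = 17, P = 58 − 1.0(17) = 41.00.
dP/dQ = −1.0, so dQ/dP = 1/(−1.0) = -1.000.
ε = (dQ/dP)(P/Q) = (-1.000)(41.00/17).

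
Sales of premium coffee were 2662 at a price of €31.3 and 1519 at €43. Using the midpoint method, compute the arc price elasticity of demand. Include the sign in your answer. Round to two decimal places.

ΔQ = 1519 − 2662 = -1143; ΔP = 43 − 31.3 = 11.7.
Midpoints: P̄ = 37.15, Q̄ = 2090.5.
ε = (ΔQ/ΔP)(P̄/Q̄) = (-1143/11.7)(37.15/2090.5).

-1.74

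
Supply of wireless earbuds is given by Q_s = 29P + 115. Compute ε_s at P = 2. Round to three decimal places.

At P = 2, Q_s = 173.
dQ_s/dP = 29.
ε_s = (dQ_s/dP)(P/Q_s) = (29)(2/173).

0.335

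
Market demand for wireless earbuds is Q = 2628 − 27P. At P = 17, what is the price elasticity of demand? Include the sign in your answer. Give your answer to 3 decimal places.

At P = 17, Q = 2169.
dQ/dP = −27.
ε = (dQ/dP)(P/Q) = (-27)(17/2169).

-0.212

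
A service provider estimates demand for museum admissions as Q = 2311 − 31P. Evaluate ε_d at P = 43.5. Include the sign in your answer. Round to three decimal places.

At P = 43.5, Q = 962.500.
dQ/dP = −31.
ε = (dQ/dP)(P/Q) = (-31)(43.5/962.500).

-1.401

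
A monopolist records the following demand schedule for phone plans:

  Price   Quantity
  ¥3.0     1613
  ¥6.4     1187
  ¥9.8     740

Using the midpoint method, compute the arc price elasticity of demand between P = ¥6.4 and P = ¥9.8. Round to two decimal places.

At P = 6.4, Q = 1187; at P = 9.8, Q = 740.
ΔQ = -447, ΔP = 3.4. Midpoints: P̄ = 8.10, Q̄ = 963.5.
ε = (ΔQ/ΔP)(P̄/Q̄) = (-447/3.4)(8.10/963.5).

-1.11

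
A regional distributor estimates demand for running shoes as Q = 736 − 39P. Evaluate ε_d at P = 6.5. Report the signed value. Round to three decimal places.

-0.525

At P = 6.5, Q = 482.500.
dQ/dP = −39.
ε = (dQ/dP)(P/Q) = (-39)(6.5/482.500).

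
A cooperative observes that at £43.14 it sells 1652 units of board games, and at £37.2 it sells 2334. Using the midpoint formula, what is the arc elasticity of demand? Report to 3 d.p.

-2.314

ΔQ = 2334 − 1652 = 682; ΔP = 37.2 − 43.14 = -5.94.
Midpoints: P̄ = 40.17, Q̄ = 1993.0.
ε = (ΔQ/ΔP)(P̄/Q̄) = (682/-5.94)(40.17/1993.0).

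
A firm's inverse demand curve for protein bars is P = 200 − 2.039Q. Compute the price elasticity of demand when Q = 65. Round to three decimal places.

At Q = 65, P = 200 − 2.039(65) = 67.47.
dP/dQ = −2.039, so dQ/dP = 1/(−2.039) = -0.490.
ε = (dQ/dP)(P/Q) = (-0.490)(67.47/65).

-0.509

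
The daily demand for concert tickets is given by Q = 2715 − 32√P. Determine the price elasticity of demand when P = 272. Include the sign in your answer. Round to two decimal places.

At P = 272, Q = 2187.242.
dQ/dP = −32/(2√P) = -0.970.
ε = (dQ/dP)(P/Q) = (-0.970)(272/2187.242).
|ε| < 1, so demand is inelastic at this price.

-0.12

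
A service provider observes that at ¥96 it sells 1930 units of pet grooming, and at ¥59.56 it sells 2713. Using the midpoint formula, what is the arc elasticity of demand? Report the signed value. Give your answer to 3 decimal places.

-0.720

ΔQ = 2713 − 1930 = 783; ΔP = 59.56 − 96 = -36.44.
Midpoints: P̄ = 77.78, Q̄ = 2321.5.
ε = (ΔQ/ΔP)(P̄/Q̄) = (783/-36.44)(77.78/2321.5).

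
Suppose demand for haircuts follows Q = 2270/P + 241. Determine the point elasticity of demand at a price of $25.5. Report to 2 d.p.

At P = 25.5, Q = 330.020.
dQ/dP = −2270/P² = -3.491.
ε = (dQ/dP)(P/Q) = (-3.491)(25.5/330.020).
|ε| < 1, so demand is inelastic at this price.

-0.27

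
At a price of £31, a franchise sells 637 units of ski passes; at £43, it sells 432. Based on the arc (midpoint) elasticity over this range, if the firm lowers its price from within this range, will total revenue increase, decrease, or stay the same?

increase

Arc ε = (-205/12)(37.00/534.5) ≈ -1.183.
|ε| = 1.18 > 1, so demand is elastic. A price cut therefore raises total revenue.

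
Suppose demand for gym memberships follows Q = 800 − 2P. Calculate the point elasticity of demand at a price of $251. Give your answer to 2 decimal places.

-1.68

At P = 251, Q = 298.
dQ/dP = −2.
ε = (dQ/dP)(P/Q) = (-2)(251/298).
|ε| > 1, so demand is elastic at this price.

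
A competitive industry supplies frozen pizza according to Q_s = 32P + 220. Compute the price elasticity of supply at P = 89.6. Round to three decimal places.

At P = 89.6, Q_s = 3087.20.
dQ_s/dP = 32.
ε_s = (dQ_s/dP)(P/Q_s) = (32)(89.6/3087.20).

0.929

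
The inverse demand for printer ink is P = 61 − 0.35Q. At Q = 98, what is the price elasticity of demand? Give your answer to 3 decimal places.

-0.778

At Q = 98, P = 61 − 0.35(98) = 26.70.
dP/dQ = −0.35, so dQ/dP = 1/(−0.35) = -2.857.
ε = (dQ/dP)(P/Q) = (-2.857)(26.70/98).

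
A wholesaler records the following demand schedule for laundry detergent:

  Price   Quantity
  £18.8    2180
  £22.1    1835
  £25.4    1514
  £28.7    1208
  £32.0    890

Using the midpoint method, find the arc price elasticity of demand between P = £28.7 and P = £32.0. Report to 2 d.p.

At P = 28.7, Q = 1208; at P = 32.0, Q = 890.
ΔQ = -318, ΔP = 3.3. Midpoints: P̄ = 30.35, Q̄ = 1049.0.
ε = (ΔQ/ΔP)(P̄/Q̄) = (-318/3.3)(30.35/1049.0).

-2.79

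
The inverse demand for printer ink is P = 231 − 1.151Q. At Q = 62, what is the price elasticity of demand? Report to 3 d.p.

At Q = 62, P = 231 − 1.151(62) = 159.64.
dP/dQ = −1.151, so dQ/dP = 1/(−1.151) = -0.869.
ε = (dQ/dP)(P/Q) = (-0.869)(159.64/62).

-2.237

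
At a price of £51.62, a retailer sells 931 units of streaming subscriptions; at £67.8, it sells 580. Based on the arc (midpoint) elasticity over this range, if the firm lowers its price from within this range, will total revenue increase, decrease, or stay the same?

Arc ε = (-351/16.18)(59.71/755.5) ≈ -1.715.
|ε| = 1.71 > 1, so demand is elastic. A price cut therefore raises total revenue.

increase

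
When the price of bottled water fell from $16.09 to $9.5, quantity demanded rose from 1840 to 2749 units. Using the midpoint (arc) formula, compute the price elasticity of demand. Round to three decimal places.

ΔQ = 2749 − 1840 = 909; ΔP = 9.5 − 16.09 = -6.59.
Midpoints: P̄ = 12.79, Q̄ = 2294.5.
ε = (ΔQ/ΔP)(P̄/Q̄) = (909/-6.59)(12.79/2294.5).

-0.769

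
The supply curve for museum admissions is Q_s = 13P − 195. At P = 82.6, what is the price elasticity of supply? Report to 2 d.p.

1.22

At P = 82.6, Q_s = 878.80.
dQ_s/dP = 13.
ε_s = (dQ_s/dP)(P/Q_s) = (13)(82.6/878.80).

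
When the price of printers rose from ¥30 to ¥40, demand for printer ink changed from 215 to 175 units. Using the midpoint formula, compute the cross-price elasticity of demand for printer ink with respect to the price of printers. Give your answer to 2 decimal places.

-0.72

ΔQ_x = 175 − 215 = -40; ΔP_y = 40 − 30 = 10.
Midpoints: P̄_y = 35.00, Q̄_x = 195.0.
ε_xy = (ΔQ_x/ΔP_y)(P̄_y/Q̄_x) = (-40/10)(35.00/195.0).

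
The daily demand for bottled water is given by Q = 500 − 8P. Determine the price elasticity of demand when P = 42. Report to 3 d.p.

At P = 42, Q = 164.
dQ/dP = −8.
ε = (dQ/dP)(P/Q) = (-8)(42/164).
|ε| > 1, so demand is elastic at this price.

-2.049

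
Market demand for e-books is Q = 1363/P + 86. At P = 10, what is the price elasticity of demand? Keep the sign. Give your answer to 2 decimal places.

At P = 10, Q = 222.300.
dQ/dP = −1363/P² = -13.630.
ε = (dQ/dP)(P/Q) = (-13.630)(10/222.300).

-0.61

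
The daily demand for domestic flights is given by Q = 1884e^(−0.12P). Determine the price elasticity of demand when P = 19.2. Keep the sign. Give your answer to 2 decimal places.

At P = 19.2, Q = 188.134.
dQ/dP = −0.12·1884e^(−0.12P) = −0.12Q = -22.576.
ε = (dQ/dP)(P/Q) = (-22.576)(19.2/188.134).
|ε| > 1, so demand is elastic at this price.

-2.30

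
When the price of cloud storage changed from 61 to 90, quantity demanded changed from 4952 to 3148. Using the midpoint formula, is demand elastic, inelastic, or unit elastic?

elastic

Arc ε ≈ -1.160.
|ε| = 1.16 > 1.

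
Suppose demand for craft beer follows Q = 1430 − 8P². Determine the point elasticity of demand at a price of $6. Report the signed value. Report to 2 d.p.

-0.50

At P = 6, Q = 1142.
dQ/dP = −16P = -96.
ε = (dQ/dP)(P/Q) = (-96)(6/1142).
|ε| < 1, so demand is inelastic at this price.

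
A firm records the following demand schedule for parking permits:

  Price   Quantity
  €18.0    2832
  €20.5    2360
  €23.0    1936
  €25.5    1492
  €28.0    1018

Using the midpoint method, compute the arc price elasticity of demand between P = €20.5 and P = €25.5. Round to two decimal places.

-2.07

At P = 20.5, Q = 2360; at P = 25.5, Q = 1492.
ΔQ = -868, ΔP = 5.0. Midpoints: P̄ = 23.00, Q̄ = 1926.0.
ε = (ΔQ/ΔP)(P̄/Q̄) = (-868/5.0)(23.00/1926.0).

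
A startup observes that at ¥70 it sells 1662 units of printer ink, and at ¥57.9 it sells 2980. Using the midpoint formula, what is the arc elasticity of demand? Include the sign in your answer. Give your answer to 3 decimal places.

ΔQ = 2980 − 1662 = 1318; ΔP = 57.9 − 70 = -12.1.
Midpoints: P̄ = 63.95, Q̄ = 2321.0.
ε = (ΔQ/ΔP)(P̄/Q̄) = (1318/-12.1)(63.95/2321.0).

-3.001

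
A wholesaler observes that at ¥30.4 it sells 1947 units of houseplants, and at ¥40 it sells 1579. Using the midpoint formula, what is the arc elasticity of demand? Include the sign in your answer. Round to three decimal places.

ΔQ = 1579 − 1947 = -368; ΔP = 40 − 30.4 = 9.6.
Midpoints: P̄ = 35.20, Q̄ = 1763.0.
ε = (ΔQ/ΔP)(P̄/Q̄) = (-368/9.6)(35.20/1763.0).

-0.765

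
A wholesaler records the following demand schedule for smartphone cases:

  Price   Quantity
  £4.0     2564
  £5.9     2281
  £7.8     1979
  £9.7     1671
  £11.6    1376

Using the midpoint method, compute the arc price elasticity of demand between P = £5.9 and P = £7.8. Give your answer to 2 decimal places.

-0.51

At P = 5.9, Q = 2281; at P = 7.8, Q = 1979.
ΔQ = -302, ΔP = 1.9. Midpoints: P̄ = 6.85, Q̄ = 2130.0.
ε = (ΔQ/ΔP)(P̄/Q̄) = (-302/1.9)(6.85/2130.0).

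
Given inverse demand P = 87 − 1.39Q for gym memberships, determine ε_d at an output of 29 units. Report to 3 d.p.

At Q = 29, P = 87 − 1.39(29) = 46.69.
dP/dQ = −1.39, so dQ/dP = 1/(−1.39) = -0.719.
ε = (dQ/dP)(P/Q) = (-0.719)(46.69/29).

-1.158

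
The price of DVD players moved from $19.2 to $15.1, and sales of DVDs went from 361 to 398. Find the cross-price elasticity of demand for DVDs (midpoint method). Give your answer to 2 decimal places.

-0.41

ΔQ_x = 398 − 361 = 37; ΔP_y = 15.1 − 19.2 = -4.1.
Midpoints: P̄_y = 17.15, Q̄_x = 379.5.
ε_xy = (ΔQ_x/ΔP_y)(P̄_y/Q̄_x) = (37/-4.1)(17.15/379.5).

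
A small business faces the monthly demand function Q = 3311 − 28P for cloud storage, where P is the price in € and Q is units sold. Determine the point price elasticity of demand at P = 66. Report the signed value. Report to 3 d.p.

-1.263

At P = 66, Q = 1463.
dQ/dP = −28.
ε = (dQ/dP)(P/Q) = (-28)(66/1463).
|ε| > 1, so demand is elastic at this price.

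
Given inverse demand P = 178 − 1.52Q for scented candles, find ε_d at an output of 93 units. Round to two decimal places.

At Q = 93, P = 178 − 1.52(93) = 36.64.
dP/dQ = −1.52, so dQ/dP = 1/(−1.52) = -0.658.
ε = (dQ/dP)(P/Q) = (-0.658)(36.64/93).

-0.26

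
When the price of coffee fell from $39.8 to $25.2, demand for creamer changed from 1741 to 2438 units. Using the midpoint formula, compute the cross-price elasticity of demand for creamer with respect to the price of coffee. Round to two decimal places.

-0.74

ΔQ_x = 2438 − 1741 = 697; ΔP_y = 25.2 − 39.8 = -14.6.
Midpoints: P̄_y = 32.50, Q̄_x = 2089.5.
ε_xy = (ΔQ_x/ΔP_y)(P̄_y/Q̄_x) = (697/-14.6)(32.50/2089.5).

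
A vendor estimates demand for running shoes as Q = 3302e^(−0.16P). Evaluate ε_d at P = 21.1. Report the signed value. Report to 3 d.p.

At P = 21.1, Q = 112.875.
dQ/dP = −0.16·3302e^(−0.16P) = −0.16Q = -18.060.
ε = (dQ/dP)(P/Q) = (-18.060)(21.1/112.875).
|ε| > 1, so demand is elastic at this price.

-3.376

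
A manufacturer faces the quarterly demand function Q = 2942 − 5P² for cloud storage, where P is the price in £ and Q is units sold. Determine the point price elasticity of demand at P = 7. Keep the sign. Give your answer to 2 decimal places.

-0.18

At P = 7, Q = 2697.
dQ/dP = −10P = -70.
ε = (dQ/dP)(P/Q) = (-70)(7/2697).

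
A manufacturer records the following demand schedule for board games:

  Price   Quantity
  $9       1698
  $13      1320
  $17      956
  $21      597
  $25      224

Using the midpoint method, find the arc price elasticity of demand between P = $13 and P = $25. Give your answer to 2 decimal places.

-2.25

At P = 13, Q = 1320; at P = 25, Q = 224.
ΔQ = -1096, ΔP = 12. Midpoints: P̄ = 19.00, Q̄ = 772.0.
ε = (ΔQ/ΔP)(P̄/Q̄) = (-1096/12)(19.00/772.0).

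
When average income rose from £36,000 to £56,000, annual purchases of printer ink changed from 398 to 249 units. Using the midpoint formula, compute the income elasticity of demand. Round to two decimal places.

ΔQ = -149, ΔI = 20000. Midpoints: Ī = 46,000, Q̄ = 323.5.
ε_I = (ΔQ/ΔI)(Ī/Q̄) = (-149/20000)(46000/323.5).

-1.06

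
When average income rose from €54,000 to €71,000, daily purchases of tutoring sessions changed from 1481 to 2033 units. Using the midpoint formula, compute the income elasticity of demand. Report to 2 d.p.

ΔQ = 552, ΔI = 17000. Midpoints: Ī = 62,500, Q̄ = 1757.0.
ε_I = (ΔQ/ΔI)(Ī/Q̄) = (552/17000)(62500/1757.0).

1.16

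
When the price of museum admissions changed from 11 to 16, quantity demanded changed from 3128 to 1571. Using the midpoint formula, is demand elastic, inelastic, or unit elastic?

Arc ε ≈ -1.789.
|ε| = 1.79 > 1.

elastic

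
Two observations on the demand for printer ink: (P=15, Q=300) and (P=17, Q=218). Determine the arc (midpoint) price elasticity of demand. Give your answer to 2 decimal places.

-2.53

ΔQ = 218 − 300 = -82; ΔP = 17 − 15 = 2.
Midpoints: P̄ = 16.00, Q̄ = 259.0.
ε = (ΔQ/ΔP)(P̄/Q̄) = (-82/2)(16.00/259.0).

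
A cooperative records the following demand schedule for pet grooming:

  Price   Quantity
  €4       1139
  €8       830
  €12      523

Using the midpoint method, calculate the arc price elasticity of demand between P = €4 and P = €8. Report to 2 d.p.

At P = 4, Q = 1139; at P = 8, Q = 830.
ΔQ = -309, ΔP = 4. Midpoints: P̄ = 6.00, Q̄ = 984.5.
ε = (ΔQ/ΔP)(P̄/Q̄) = (-309/4)(6.00/984.5).

-0.47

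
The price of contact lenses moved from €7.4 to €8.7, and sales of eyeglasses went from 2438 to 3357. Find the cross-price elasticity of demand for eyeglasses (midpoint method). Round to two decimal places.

1.96

ΔQ_x = 3357 − 2438 = 919; ΔP_y = 8.7 − 7.4 = 1.3.
Midpoints: P̄_y = 8.05, Q̄_x = 2897.5.
ε_xy = (ΔQ_x/ΔP_y)(P̄_y/Q̄_x) = (919/1.3)(8.05/2897.5).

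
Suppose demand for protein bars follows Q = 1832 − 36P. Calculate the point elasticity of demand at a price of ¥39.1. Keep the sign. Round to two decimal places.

-3.32

At P = 39.1, Q = 424.400.
dQ/dP = −36.
ε = (dQ/dP)(P/Q) = (-36)(39.1/424.400).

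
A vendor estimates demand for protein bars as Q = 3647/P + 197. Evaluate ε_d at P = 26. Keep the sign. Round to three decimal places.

-0.416

At P = 26, Q = 337.269.
dQ/dP = −3647/P² = -5.395.
ε = (dQ/dP)(P/Q) = (-5.395)(26/337.269).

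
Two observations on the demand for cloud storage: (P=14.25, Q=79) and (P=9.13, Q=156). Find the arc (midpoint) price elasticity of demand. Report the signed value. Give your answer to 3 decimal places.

ΔQ = 156 − 79 = 77; ΔP = 9.13 − 14.25 = -5.12.
Midpoints: P̄ = 11.69, Q̄ = 117.5.
ε = (ΔQ/ΔP)(P̄/Q̄) = (77/-5.12)(11.69/117.5).

-1.496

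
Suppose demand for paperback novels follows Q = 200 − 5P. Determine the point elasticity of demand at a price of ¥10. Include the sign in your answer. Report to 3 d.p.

-0.333

At P = 10, Q = 150.
dQ/dP = −5.
ε = (dQ/dP)(P/Q) = (-5)(10/150).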